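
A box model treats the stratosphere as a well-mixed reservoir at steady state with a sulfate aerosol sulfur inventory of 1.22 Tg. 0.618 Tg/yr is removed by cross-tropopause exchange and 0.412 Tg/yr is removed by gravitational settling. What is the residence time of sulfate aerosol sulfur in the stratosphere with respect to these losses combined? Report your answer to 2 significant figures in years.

Total removal = 0.6180 + 0.4120 = 1.0300 Tg/yr.
τ = M / ΣF_out = 1.22 / 1.0300 = 1.184 yr.

1.2 yr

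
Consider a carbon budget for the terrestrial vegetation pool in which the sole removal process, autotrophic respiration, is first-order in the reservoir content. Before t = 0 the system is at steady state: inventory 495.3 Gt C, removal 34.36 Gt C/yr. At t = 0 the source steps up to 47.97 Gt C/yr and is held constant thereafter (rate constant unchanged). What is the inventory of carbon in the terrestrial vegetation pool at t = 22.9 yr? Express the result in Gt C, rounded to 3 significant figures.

651 Gt C

The sink rate constant is k = F₀/M₀ = 34.36/495.3 = 0.06937 yr⁻¹.
Solving dM/dt = F₁ − kM with M(0) = M₀ gives M(t) = F₁/k + (M₀ − F₁/k)·e^(−kt).
F₁/k = 47.97/0.06937 = 691.49 Gt C; kt = 0.06937 × 22.9 = 1.589, e^(−kt) = 0.2042.
M(22.9) = 691.49 + (495.3 − 691.49) × 0.2042 = 691.49 − 40.06 = 651.43 Gt C.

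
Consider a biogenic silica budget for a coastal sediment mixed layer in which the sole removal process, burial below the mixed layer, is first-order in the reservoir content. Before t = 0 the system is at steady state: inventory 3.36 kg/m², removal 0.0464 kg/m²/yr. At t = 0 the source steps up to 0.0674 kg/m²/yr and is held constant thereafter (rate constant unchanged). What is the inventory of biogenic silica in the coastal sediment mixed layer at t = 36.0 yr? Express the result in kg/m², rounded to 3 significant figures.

τ = M₀/F₀ = 3.36/0.0464 = 72.41 yr; rate constant k = 1/τ.
New steady state M_∞ = F₁/k = F₁·τ = 0.0674 × 72.41 = 4.8807 kg/m².
M(t) = M_∞ + (M₀ − M_∞)·e^(−t/τ); t/τ = 36.0/72.41 = 0.4971, so e^(−t/τ) = 0.6083.
M(t) = 4.8807 − 1.521 × 0.6083 = 3.9557 kg/m².

3.96 kg/m²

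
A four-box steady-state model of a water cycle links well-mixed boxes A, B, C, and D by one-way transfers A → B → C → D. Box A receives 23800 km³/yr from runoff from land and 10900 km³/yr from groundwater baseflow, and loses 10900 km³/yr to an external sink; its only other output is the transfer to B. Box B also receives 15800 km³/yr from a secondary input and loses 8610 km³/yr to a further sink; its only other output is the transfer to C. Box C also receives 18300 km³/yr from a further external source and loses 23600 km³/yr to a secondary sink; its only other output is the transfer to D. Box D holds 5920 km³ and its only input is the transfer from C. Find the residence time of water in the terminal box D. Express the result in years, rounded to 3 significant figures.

0.230 yr

Box A: F(A→B) = (23800 + 10900) − 10900 = 23800 km³/yr.
Box B: F(B→C) = (23800 + 15800) − 8610 = 30990 km³/yr.
Box C: F(C→D) = (30990 + 18300) − 23600 = 25690 km³/yr.
Box D throughput = its input = 25690 km³/yr; τ = 5920 / 25690 = 0.2304 yr.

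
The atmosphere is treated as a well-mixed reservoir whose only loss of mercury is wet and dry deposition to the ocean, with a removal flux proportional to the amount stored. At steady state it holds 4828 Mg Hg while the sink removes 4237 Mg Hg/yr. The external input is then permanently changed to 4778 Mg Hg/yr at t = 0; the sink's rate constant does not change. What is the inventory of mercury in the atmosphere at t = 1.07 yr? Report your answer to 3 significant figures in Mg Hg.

Residence time τ = M₀/F₀ = 1.139 yr. The eventual steady state is M_∞ = M₀·(F₁/F₀) = 4828 × 4778/4237 = 5444.5 Mg Hg.
The anomaly ΔM(t) = M(t) − M_∞ decays as ΔM₀·e^(−t/τ) with ΔM₀ = 4828 − 5444.5 = −616.5 Mg Hg.
At t = 1.07 yr, e^(−t/τ) = e^(−0.9390) = 0.3910, so ΔM = −241.0 Mg Hg and M = 5444.5 − 241.0 = 5203.4 Mg Hg.

5200 Mg Hg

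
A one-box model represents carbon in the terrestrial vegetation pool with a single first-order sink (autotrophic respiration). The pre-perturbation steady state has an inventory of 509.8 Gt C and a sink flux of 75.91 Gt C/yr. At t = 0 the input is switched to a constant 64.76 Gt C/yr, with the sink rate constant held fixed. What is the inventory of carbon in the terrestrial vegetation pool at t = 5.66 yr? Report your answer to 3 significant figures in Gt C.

467 Gt C

The sink rate constant is k = F₀/M₀ = 75.91/509.8 = 0.1489 yr⁻¹.
Solving dM/dt = F₁ − kM with M(0) = M₀ gives M(t) = F₁/k + (M₀ − F₁/k)·e^(−kt).
F₁/k = 64.76/0.1489 = 434.92 Gt C; kt = 0.1489 × 5.66 = 0.8428, e^(−kt) = 0.4305.
M(5.66) = 434.92 + (509.8 − 434.92) × 0.4305 = 434.92 + 32.24 = 467.16 Gt C.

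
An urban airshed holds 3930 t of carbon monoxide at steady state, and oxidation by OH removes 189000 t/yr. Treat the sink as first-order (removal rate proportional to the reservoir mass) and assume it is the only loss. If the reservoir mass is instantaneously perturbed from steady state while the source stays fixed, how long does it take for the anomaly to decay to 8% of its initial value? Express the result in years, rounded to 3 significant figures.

For a linear reservoir the anomaly decays as exp(−t/τ) with τ = M/F = 3930/189000 = 0.02079 yr.
exp(−t/τ) = 0.08 ⇒ t = −τ ln(0.08) = 0.02079 × 2.526 = 0.05252 yr.

0.0525 yr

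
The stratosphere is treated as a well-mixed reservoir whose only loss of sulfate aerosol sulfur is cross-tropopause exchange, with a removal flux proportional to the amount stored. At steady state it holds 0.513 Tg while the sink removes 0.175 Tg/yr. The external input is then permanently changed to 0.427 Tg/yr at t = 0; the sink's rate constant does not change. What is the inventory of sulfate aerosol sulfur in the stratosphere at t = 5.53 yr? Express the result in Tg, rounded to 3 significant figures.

Residence time τ = M₀/F₀ = 2.931 yr. The eventual steady state is M_∞ = M₀·(F₁/F₀) = 0.513 × 0.427/0.175 = 1.2517 Tg.
The anomaly ΔM(t) = M(t) − M_∞ decays as ΔM₀·e^(−t/τ) with ΔM₀ = 0.513 − 1.2517 = −0.7387 Tg.
At t = 5.53 yr, e^(−t/τ) = e^(−1.886) = 0.1516, so ΔM = −0.1120 Tg and M = 1.2517 − 0.1120 = 1.1397 Tg.

1.14 Tg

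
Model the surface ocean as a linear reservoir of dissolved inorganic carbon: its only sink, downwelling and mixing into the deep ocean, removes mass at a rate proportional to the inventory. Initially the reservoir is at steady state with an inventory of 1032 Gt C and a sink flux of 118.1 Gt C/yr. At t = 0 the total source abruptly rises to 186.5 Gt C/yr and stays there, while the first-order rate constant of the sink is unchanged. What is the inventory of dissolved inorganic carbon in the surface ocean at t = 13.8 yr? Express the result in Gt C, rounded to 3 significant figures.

Residence time τ = M₀/F₀ = 8.738 yr. The eventual steady state is M_∞ = M₀·(F₁/F₀) = 1032 × 186.5/118.1 = 1629.7 Gt C.
The anomaly ΔM(t) = M(t) − M_∞ decays as ΔM₀·e^(−t/τ) with ΔM₀ = 1032 − 1629.7 = −597.7 Gt C.
At t = 13.8 yr, e^(−t/τ) = e^(−1.579) = 0.2061, so ΔM = −123.2 Gt C and M = 1629.7 − 123.2 = 1506.5 Gt C.

1510 Gt C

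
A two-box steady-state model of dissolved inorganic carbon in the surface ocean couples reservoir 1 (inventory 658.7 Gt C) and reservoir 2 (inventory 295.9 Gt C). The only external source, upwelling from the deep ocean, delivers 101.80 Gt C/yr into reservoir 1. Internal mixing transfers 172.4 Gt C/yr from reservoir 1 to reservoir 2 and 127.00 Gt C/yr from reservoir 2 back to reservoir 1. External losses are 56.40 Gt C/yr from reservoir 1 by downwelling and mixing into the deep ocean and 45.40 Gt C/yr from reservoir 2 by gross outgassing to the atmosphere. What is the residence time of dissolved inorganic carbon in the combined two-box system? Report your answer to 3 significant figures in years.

Treat the two boxes together as one reservoir: the mixing fluxes between them are internal recycling, so τ = ΣM / Σ(external losses).
M_total = 658.7 + 295.9 = 954.60 Gt C.
ΣF_external_out = 56.40 + 45.40 = 101.80 Gt C/yr.
τ = M_total / ΣF_ext = 954.60 / 101.80 = 9.377 yr.

9.38 yr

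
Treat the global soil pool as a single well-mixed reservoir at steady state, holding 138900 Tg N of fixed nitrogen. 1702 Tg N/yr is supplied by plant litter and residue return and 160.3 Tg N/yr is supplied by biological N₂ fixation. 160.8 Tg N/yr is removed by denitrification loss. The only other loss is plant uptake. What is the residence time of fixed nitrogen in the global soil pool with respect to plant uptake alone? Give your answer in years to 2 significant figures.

82 yr

At steady state ΣF_in = ΣF_out.
ΣF_in = 1702 + 160.3 = 1862.3 Tg N/yr.
Plant uptake flux = ΣF_in − (160.8) = 1862.3 − 160.8 = 1702 Tg N/yr.
τ = M / F = 138900 / 1702 = 81.63 yr.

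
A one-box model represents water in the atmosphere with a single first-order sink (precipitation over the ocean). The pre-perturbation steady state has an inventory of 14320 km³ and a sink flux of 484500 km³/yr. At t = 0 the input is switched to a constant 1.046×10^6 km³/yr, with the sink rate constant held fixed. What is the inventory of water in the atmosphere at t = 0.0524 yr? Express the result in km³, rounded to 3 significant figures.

Residence time τ = M₀/F₀ = 0.02956 yr. The eventual steady state is M_∞ = M₀·(F₁/F₀) = 14320 × 1.046×10^6/484500 = 30916 km³.
The anomaly ΔM(t) = M(t) − M_∞ decays as ΔM₀·e^(−t/τ) with ΔM₀ = 14320 − 30916 = −16600 km³.
At t = 0.0524 yr, e^(−t/τ) = e^(−1.773) = 0.1698, so ΔM = −2819 km³ and M = 30916 − 2819 = 28097 km³.

28100 km³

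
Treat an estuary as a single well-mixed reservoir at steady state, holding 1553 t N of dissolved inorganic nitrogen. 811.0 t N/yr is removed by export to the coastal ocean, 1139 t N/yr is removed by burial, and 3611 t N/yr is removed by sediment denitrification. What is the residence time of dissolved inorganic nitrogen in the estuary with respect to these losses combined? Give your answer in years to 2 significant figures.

Total removal = 811.0 + 1139 + 3611 = 5561.0 t N/yr.
τ = M / ΣF_out = 1553 / 5561.0 = 0.2793 yr.

0.28 yr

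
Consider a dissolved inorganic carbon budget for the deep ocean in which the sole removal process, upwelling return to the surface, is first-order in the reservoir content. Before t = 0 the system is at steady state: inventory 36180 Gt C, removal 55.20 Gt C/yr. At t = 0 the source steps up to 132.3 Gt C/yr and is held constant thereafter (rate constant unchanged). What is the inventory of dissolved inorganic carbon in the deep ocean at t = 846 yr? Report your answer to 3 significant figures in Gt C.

The sink rate constant is k = F₀/M₀ = 55.20/36180 = 0.001526 yr⁻¹.
Solving dM/dt = F₁ − kM with M(0) = M₀ gives M(t) = F₁/k + (M₀ − F₁/k)·e^(−kt).
F₁/k = 132.3/0.001526 = 86714 Gt C; kt = 0.001526 × 846 = 1.291, e^(−kt) = 0.2751.
M(846) = 86714 + (36180 − 86714) × 0.2751 = 86714 − 13900 = 72814 Gt C.

72800 Gt C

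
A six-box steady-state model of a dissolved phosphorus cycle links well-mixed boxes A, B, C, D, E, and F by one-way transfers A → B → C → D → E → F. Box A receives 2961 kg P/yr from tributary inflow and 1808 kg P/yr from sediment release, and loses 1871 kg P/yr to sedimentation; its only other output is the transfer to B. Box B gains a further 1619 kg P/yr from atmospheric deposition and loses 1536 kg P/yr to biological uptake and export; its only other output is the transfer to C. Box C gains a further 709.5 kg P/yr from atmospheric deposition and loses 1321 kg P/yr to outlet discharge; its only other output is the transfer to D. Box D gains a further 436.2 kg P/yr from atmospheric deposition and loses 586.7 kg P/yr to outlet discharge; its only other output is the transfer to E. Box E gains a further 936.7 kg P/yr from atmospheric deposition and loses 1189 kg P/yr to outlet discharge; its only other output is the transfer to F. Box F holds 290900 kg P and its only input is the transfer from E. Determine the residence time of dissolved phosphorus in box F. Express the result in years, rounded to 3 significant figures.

Box A: F(A→B) = (2961 + 1808) − 1871 = 2898.0 kg P/yr.
Box B: F(B→C) = (2898.0 + 1619) − 1536 = 2981.0 kg P/yr.
Box C: F(C→D) = (2981.0 + 709.5) − 1321 = 2369.5 kg P/yr.
Box D: F(D→E) = (2369.5 + 436.2) − 586.7 = 2219.0 kg P/yr.
Box E: F(E→F) = (2219.0 + 936.7) − 1189 = 1966.7 kg P/yr.
Box F throughput = its input = 1966.7 kg P/yr; τ = 290900 / 1966.7 = 147.9 yr.

148 yr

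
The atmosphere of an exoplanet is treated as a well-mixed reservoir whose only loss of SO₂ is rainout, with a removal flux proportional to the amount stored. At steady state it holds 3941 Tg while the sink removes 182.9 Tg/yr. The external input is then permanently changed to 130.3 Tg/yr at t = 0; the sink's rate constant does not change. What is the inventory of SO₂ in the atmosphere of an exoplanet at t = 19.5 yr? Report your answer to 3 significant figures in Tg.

3270 Tg

τ = M₀/F₀ = 3941/182.9 = 21.55 yr; rate constant k = 1/τ.
New steady state M_∞ = F₁/k = F₁·τ = 130.3 × 21.55 = 2807.6 Tg.
M(t) = M_∞ + (M₀ − M_∞)·e^(−t/τ); t/τ = 19.5/21.55 = 0.9050, so e^(−t/τ) = 0.4045.
M(t) = 2807.6 + 1133 × 0.4045 = 3266.1 Tg.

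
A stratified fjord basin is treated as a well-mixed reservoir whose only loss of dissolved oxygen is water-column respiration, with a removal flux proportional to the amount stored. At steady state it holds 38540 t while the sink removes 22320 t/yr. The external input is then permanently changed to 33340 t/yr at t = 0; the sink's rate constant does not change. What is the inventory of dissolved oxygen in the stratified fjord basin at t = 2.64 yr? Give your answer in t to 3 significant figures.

The sink rate constant is k = F₀/M₀ = 22320/38540 = 0.5791 yr⁻¹.
Solving dM/dt = F₁ − kM with M(0) = M₀ gives M(t) = F₁/k + (M₀ − F₁/k)·e^(−kt).
F₁/k = 33340/0.5791 = 57568 t; kt = 0.5791 × 2.64 = 1.529, e^(−kt) = 0.2168.
M(2.64) = 57568 + (38540 − 57568) × 0.2168 = 57568 − 4125 = 53444 t.

53400 t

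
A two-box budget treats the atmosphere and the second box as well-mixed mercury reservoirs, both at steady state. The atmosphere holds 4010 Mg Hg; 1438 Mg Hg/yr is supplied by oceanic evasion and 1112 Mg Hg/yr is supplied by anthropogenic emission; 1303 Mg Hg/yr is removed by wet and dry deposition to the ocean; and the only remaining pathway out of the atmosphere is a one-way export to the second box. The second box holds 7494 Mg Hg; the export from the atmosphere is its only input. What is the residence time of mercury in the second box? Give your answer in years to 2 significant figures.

Balance the atmosphere: ΣF_in = 1438 + 1112 = 2550.0 Mg Hg/yr.
Export to the second box = ΣF_in − (1303) = 1247.0 Mg Hg/yr.
At steady state the output of the second box equals its input, 1247.0 Mg Hg/yr.
τ = M / F = 7494 / 1247.0 = 6.010 yr.

6.0 yr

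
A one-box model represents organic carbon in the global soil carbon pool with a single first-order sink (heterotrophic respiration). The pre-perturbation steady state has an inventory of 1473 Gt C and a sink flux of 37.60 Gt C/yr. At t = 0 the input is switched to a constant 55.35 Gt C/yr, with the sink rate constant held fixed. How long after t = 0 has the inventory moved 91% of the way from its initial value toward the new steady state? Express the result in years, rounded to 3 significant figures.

94.3 yr

τ = M₀/F₀ = 1473/37.60 = 39.18 yr.
The remaining gap fraction is e^(−t/τ); 91% covered ⇒ e^(−t/τ) = 0.0900.
t = −τ ln(0.0900) = 39.18 × 2.408 = 94.33 yr.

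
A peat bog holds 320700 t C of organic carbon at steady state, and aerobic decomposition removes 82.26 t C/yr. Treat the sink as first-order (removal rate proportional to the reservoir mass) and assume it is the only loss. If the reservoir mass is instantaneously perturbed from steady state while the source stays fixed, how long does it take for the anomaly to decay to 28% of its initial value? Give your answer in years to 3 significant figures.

For a linear reservoir the anomaly decays as exp(−t/τ) with τ = M/F = 320700/82.26 = 3899 yr.
exp(−t/τ) = 0.28 ⇒ t = −τ ln(0.28) = 3899 × 1.273 = 4963 yr.

4960 yr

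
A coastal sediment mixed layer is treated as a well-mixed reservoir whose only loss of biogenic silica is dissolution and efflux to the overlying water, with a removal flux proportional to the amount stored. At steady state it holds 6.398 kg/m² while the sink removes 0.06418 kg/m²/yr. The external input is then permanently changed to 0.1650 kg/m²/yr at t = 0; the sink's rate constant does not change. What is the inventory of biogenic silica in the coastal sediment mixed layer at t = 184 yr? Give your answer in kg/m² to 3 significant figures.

14.9 kg/m²

Residence time τ = M₀/F₀ = 99.69 yr. The eventual steady state is M_∞ = M₀·(F₁/F₀) = 6.398 × 0.1650/0.06418 = 16.449 kg/m².
The anomaly ΔM(t) = M(t) − M_∞ decays as ΔM₀·e^(−t/τ) with ΔM₀ = 6.398 − 16.449 = −10.05 kg/m².
At t = 184 yr, e^(−t/τ) = e^(−1.846) = 0.1579, so ΔM = −1.587 kg/m² and M = 16.449 − 1.587 = 14.862 kg/m².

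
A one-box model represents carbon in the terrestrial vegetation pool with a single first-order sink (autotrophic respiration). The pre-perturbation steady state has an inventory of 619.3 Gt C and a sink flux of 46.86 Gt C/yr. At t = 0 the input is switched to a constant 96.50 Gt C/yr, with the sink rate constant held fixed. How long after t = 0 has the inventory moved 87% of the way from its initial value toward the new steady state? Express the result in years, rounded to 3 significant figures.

27.0 yr

τ = M₀/F₀ = 619.3/46.86 = 13.22 yr.
The remaining gap fraction is e^(−t/τ); 87% covered ⇒ e^(−t/τ) = 0.130.
t = −τ ln(0.130) = 13.22 × 2.040 = 26.96 yr.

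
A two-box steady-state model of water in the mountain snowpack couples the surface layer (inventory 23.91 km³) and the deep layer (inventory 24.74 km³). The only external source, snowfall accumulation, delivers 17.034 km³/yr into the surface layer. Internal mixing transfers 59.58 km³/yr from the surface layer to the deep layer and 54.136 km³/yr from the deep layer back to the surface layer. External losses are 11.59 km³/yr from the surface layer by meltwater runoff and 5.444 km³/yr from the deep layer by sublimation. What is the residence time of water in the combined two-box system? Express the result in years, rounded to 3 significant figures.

Residence time in the combined system uses the total inventory and the total *external* removal — internal exchanges between the two boxes cancel.
M_total = 23.91 + 24.74 = 48.650 km³.
ΣF_external_out = 11.59 + 5.444 = 17.034 km³/yr.
τ = M_total / ΣF_ext = 48.650 / 17.034 = 2.856 yr.

2.86 yr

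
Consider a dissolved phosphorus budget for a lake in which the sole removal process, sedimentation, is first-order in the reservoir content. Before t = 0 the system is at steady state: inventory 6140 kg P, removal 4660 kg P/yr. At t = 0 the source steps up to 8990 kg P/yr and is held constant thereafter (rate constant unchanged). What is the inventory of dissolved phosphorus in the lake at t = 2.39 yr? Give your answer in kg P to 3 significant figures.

10900 kg P

Residence time τ = M₀/F₀ = 1.318 yr. The eventual steady state is M_∞ = M₀·(F₁/F₀) = 6140 × 8990/4660 = 11845 kg P.
The anomaly ΔM(t) = M(t) − M_∞ decays as ΔM₀·e^(−t/τ) with ΔM₀ = 6140 − 11845 = −5705 kg P.
At t = 2.39 yr, e^(−t/τ) = e^(−1.814) = 0.1630, so ΔM = −930.0 kg P and M = 11845 − 930.0 = 10915 kg P.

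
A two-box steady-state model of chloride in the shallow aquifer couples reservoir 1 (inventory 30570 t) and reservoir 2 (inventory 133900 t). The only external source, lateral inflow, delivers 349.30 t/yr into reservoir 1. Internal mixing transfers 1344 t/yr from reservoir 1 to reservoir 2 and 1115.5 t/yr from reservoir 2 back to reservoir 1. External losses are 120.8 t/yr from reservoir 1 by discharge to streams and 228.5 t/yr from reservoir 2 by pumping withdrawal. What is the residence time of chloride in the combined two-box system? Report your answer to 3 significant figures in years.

Residence time in the combined system uses the total inventory and the total *external* removal — internal exchanges between the two boxes cancel.
M_total = 30570 + 133900 = 164470 t.
ΣF_external_out = 120.8 + 228.5 = 349.30 t/yr.
τ = M_total / ΣF_ext = 164470 / 349.30 = 470.9 yr.

471 yr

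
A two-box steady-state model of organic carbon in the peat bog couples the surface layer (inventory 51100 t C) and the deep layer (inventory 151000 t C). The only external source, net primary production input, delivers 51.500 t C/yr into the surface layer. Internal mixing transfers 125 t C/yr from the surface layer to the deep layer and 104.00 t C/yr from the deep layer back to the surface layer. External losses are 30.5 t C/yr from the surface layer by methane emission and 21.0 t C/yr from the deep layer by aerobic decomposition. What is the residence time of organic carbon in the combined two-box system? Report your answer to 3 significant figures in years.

3920 yr

For the system as a whole, the A↔B exchange is internal and contributes nothing to the throughput; only the external sinks remove mass.
M_total = 51100 + 151000 = 202100 t C.
ΣF_external_out = 30.5 + 21.0 = 51.500 t C/yr.
τ = M_total / ΣF_ext = 202100 / 51.500 = 3924 yr.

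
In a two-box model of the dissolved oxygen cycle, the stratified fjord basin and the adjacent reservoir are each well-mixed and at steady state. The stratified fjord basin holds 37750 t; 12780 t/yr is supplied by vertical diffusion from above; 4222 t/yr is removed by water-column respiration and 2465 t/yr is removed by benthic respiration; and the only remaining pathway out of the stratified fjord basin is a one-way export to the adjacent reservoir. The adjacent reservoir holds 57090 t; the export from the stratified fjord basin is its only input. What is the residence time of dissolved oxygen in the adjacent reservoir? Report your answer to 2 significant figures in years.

9.4 yr

Balance the stratified fjord basin: ΣF_in = 12780 t/yr.
Export to the adjacent reservoir = ΣF_in − (4222 + 2465) = 6093.0 t/yr.
At steady state the output of the adjacent reservoir equals its input, 6093.0 t/yr.
τ = M / F = 57090 / 6093.0 = 9.370 yr.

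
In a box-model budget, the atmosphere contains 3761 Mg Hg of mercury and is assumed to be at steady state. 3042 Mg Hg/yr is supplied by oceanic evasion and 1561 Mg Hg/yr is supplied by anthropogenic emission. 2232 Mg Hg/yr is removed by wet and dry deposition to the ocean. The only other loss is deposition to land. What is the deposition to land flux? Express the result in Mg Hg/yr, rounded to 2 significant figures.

At steady state ΣF_in = ΣF_out.
ΣF_in = 3042 + 1561 = 4603.0 Mg Hg/yr.
Deposition to land flux = ΣF_in − (2232) = 4603.0 − 2232 = 2371 Mg Hg/yr.

2400 Mg Hg/yr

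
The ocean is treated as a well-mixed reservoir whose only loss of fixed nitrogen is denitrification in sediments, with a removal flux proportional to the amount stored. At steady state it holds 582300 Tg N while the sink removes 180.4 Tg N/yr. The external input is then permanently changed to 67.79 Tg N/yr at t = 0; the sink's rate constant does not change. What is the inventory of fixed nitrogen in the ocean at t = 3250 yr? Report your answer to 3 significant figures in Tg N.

Residence time τ = M₀/F₀ = 3228 yr. The eventual steady state is M_∞ = M₀·(F₁/F₀) = 582300 × 67.79/180.4 = 218810 Tg N.
The anomaly ΔM(t) = M(t) − M_∞ decays as ΔM₀·e^(−t/τ) with ΔM₀ = 582300 − 218810 = 363500 Tg N.
At t = 3250 yr, e^(−t/τ) = e^(−1.007) = 0.3654, so ΔM = 132800 Tg N and M = 218810 + 132800 = 351620 Tg N.

352000 Tg N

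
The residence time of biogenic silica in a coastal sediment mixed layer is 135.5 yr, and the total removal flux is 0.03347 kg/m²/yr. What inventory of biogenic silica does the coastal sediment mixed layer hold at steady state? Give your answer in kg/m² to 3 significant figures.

4.54 kg/m²

τ = M/F ⇒ M = τ × F = 135.5 × 0.03347 = 4.535 kg/m².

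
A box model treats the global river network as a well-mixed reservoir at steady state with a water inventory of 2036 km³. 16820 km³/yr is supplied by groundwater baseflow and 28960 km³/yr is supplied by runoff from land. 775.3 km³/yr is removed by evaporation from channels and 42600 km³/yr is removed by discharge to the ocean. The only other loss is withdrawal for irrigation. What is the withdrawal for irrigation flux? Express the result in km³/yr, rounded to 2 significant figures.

2400 km³/yr

At steady state ΣF_in = ΣF_out.
ΣF_in = 16820 + 28960 = 45780 km³/yr.
Withdrawal for irrigation flux = ΣF_in − (775.3 + 42600) = 45780 − 43380 = 2405 km³/yr.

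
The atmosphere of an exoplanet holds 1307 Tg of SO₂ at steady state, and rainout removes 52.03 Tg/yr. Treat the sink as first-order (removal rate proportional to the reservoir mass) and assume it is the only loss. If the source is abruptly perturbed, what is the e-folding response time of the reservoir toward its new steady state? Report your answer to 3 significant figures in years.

25.1 yr

For a linear reservoir the response time equals the residence time τ = M/F.
τ = 1307 / 52.03 = 25.12 yr.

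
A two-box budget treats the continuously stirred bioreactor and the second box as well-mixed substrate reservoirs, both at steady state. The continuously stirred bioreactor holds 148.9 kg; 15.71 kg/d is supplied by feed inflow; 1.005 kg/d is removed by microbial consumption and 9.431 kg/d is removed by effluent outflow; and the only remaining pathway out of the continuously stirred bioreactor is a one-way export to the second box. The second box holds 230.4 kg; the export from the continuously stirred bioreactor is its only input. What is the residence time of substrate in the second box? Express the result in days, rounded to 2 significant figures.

44 d

Balance the continuously stirred bioreactor: ΣF_in = 15.710 kg/d.
Export to the second box = ΣF_in − (1.005 + 9.431) = 5.2740 kg/d.
At steady state the output of the second box equals its input, 5.2740 kg/d.
τ = M / F = 230.4 / 5.2740 = 43.69 d.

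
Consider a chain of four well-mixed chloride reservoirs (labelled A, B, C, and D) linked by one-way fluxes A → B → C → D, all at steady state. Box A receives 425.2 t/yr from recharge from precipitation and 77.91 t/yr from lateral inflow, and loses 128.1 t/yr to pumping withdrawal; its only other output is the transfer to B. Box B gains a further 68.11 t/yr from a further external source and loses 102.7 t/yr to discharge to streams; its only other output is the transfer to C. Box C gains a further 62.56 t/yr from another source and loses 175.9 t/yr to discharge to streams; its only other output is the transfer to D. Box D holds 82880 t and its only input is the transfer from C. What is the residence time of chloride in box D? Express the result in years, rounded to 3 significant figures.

Box A: F(A→B) = (425.2 + 77.91) − 128.1 = 375.01 t/yr.
Box B: F(B→C) = (375.01 + 68.11) − 102.7 = 340.42 t/yr.
Box C: F(C→D) = (340.42 + 62.56) − 175.9 = 227.08 t/yr.
Box D throughput = its input = 227.08 t/yr; τ = 82880 / 227.08 = 365.0 yr.

365 yr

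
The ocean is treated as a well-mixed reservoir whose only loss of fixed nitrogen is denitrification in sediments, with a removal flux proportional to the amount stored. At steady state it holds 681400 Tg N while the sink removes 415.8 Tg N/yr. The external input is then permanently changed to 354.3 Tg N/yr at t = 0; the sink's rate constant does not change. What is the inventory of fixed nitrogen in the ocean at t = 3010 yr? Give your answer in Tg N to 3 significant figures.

The sink rate constant is k = F₀/M₀ = 415.8/681400 = 0.0006102 yr⁻¹.
Solving dM/dt = F₁ − kM with M(0) = M₀ gives M(t) = F₁/k + (M₀ − F₁/k)·e^(−kt).
F₁/k = 354.3/0.0006102 = 580620 Tg N; kt = 0.0006102 × 3010 = 1.837, e^(−kt) = 0.1593.
M(3010) = 580620 + (681400 − 580620) × 0.1593 = 580620 + 16060 = 596670 Tg N.

597000 Tg N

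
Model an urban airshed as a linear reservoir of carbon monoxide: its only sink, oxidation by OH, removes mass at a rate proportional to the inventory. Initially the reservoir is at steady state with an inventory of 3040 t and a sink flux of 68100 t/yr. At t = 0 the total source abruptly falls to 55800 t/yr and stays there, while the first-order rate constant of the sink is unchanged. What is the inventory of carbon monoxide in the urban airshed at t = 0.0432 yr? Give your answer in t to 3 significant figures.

τ = M₀/F₀ = 3040/68100 = 0.04464 yr; rate constant k = 1/τ.
New steady state M_∞ = F₁/k = F₁·τ = 55800 × 0.04464 = 2490.9 t.
M(t) = M_∞ + (M₀ − M_∞)·e^(−t/τ); t/τ = 0.0432/0.04464 = 0.9677, so e^(−t/τ) = 0.3799.
M(t) = 2490.9 + 549.1 × 0.3799 = 2699.5 t.

2700 t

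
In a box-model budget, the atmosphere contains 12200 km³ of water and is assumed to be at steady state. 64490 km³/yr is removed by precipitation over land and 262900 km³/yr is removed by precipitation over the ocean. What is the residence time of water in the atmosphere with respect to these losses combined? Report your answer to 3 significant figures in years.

Total removal = 64490 + 262900 = 327390 km³/yr.
τ = M / ΣF_out = 12200 / 327390 = 0.03726 yr.

0.0373 yr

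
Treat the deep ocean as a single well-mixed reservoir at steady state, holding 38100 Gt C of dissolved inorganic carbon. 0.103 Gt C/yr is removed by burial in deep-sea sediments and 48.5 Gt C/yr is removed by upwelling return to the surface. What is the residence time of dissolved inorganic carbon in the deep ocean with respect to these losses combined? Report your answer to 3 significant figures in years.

784 yr

Total removal = 0.1030 + 48.50 = 48.603 Gt C/yr.
τ = M / ΣF_out = 38100 / 48.603 = 783.9 yr.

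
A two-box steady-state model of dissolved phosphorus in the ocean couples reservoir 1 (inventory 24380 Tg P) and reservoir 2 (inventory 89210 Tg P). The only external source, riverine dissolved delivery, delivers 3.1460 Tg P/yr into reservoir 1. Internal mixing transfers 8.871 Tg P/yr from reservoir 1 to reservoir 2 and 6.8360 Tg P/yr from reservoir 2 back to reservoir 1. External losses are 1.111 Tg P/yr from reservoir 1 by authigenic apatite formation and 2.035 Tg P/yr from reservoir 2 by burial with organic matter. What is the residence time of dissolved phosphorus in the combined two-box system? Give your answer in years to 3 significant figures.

36100 yr

Treat the two boxes together as one reservoir: the mixing fluxes between them are internal recycling, so τ = ΣM / Σ(external losses).
M_total = 24380 + 89210 = 113590 Tg P.
ΣF_external_out = 1.111 + 2.035 = 3.1460 Tg P/yr.
τ = M_total / ΣF_ext = 113590 / 3.1460 = 36110 yr.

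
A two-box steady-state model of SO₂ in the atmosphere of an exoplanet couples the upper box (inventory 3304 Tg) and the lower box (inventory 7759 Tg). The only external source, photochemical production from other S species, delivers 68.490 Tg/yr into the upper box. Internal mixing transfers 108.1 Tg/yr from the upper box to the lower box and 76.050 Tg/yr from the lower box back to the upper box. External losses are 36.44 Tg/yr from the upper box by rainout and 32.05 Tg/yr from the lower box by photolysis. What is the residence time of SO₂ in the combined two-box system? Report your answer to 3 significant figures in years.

162 yr

For the system as a whole, the A↔B exchange is internal and contributes nothing to the throughput; only the external sinks remove mass.
M_total = 3304 + 7759 = 11063 Tg.
ΣF_external_out = 36.44 + 32.05 = 68.490 Tg/yr.
τ = M_total / ΣF_ext = 11063 / 68.490 = 161.5 yr.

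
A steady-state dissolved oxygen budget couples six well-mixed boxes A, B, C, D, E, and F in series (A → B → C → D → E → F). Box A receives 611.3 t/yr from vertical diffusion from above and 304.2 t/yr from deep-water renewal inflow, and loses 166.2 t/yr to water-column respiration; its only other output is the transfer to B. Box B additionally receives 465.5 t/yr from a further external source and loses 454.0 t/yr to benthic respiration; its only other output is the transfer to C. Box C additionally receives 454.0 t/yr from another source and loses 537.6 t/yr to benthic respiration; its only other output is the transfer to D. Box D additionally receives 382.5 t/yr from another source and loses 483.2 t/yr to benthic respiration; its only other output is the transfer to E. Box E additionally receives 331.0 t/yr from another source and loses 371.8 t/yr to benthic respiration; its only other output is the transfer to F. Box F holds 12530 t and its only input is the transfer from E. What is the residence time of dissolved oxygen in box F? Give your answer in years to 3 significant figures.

Box A: F(A→B) = (611.3 + 304.2) − 166.2 = 749.30 t/yr.
Box B: F(B→C) = (749.30 + 465.5) − 454.0 = 760.80 t/yr.
Box C: F(C→D) = (760.80 + 454.0) − 537.6 = 677.20 t/yr.
Box D: F(D→E) = (677.20 + 382.5) − 483.2 = 576.50 t/yr.
Box E: F(E→F) = (576.50 + 331.0) − 371.8 = 535.70 t/yr.
Box F throughput = its input = 535.70 t/yr; τ = 12530 / 535.70 = 23.39 yr.

23.4 yr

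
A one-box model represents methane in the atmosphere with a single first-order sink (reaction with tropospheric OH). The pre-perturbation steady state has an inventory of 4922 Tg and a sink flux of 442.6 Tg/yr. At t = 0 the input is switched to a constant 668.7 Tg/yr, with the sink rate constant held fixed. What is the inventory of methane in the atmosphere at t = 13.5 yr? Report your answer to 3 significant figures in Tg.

Residence time τ = M₀/F₀ = 11.12 yr. The eventual steady state is M_∞ = M₀·(F₁/F₀) = 4922 × 668.7/442.6 = 7436.4 Tg.
The anomaly ΔM(t) = M(t) − M_∞ decays as ΔM₀·e^(−t/τ) with ΔM₀ = 4922 − 7436.4 = −2514 Tg.
At t = 13.5 yr, e^(−t/τ) = e^(−1.214) = 0.2970, so ΔM = −746.8 Tg and M = 7436.4 − 746.8 = 6689.6 Tg.

6690 Tg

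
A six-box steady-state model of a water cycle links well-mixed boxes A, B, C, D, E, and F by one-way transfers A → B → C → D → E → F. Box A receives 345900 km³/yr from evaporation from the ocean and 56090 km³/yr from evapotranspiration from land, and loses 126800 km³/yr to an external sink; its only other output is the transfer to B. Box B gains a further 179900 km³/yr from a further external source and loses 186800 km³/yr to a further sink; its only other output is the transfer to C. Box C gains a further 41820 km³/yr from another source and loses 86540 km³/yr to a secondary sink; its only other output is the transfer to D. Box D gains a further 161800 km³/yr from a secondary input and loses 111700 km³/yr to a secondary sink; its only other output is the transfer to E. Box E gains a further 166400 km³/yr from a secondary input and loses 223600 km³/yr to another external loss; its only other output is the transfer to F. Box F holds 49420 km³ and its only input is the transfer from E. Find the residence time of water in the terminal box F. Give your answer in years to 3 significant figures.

Box A: F(A→B) = (345900 + 56090) − 126800 = 275190 km³/yr.
Box B: F(B→C) = (275190 + 179900) − 186800 = 268290 km³/yr.
Box C: F(C→D) = (268290 + 41820) − 86540 = 223570 km³/yr.
Box D: F(D→E) = (223570 + 161800) − 111700 = 273670 km³/yr.
Box E: F(E→F) = (273670 + 166400) − 223600 = 216470 km³/yr.
Box F throughput = its input = 216470 km³/yr; τ = 49420 / 216470 = 0.2283 yr.

0.228 yr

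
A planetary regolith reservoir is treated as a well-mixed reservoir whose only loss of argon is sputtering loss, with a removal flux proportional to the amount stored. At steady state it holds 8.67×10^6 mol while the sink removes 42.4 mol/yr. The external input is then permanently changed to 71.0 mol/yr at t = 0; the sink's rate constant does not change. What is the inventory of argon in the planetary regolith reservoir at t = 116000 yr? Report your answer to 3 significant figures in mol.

The sink rate constant is k = F₀/M₀ = 42.4/8.67×10^6 = 4.890×10^-6 yr⁻¹.
Solving dM/dt = F₁ − kM with M(0) = M₀ gives M(t) = F₁/k + (M₀ − F₁/k)·e^(−kt).
F₁/k = 71.0/4.890×10^-6 = 1.4518×10^7 mol; kt = 4.890×10^-6 × 116000 = 0.5673, e^(−kt) = 0.5671.
M(116000) = 1.4518×10^7 + (8.67×10^6 − 1.4518×10^7) × 0.5671 = 1.4518×10^7 − 3.316×10^6 = 1.1202×10^7 mol.

1.12×10^7 mol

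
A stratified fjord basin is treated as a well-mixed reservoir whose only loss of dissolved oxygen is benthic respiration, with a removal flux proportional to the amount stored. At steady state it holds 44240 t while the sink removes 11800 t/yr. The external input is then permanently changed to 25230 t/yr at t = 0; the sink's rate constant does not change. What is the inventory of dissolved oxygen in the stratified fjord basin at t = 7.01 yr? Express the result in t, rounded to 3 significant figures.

86800 t

τ = M₀/F₀ = 44240/11800 = 3.749 yr; rate constant k = 1/τ.
New steady state M_∞ = F₁/k = F₁·τ = 25230 × 3.749 = 94591 t.
M(t) = M_∞ + (M₀ − M_∞)·e^(−t/τ); t/τ = 7.01/3.749 = 1.870, so e^(−t/τ) = 0.1542.
M(t) = 94591 − 50350 × 0.1542 = 86829 t.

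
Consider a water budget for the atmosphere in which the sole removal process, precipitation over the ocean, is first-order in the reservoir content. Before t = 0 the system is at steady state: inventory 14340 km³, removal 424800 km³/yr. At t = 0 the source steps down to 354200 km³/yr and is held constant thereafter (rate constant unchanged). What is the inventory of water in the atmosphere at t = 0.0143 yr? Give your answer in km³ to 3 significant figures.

The sink rate constant is k = F₀/M₀ = 424800/14340 = 29.62 yr⁻¹.
Solving dM/dt = F₁ − kM with M(0) = M₀ gives M(t) = F₁/k + (M₀ − F₁/k)·e^(−kt).
F₁/k = 354200/29.62 = 11957 km³; kt = 29.62 × 0.0143 = 0.4236, e^(−kt) = 0.6547.
M(0.0143) = 11957 + (14340 − 11957) × 0.6547 = 11957 + 1560 = 13517 km³.

13500 km³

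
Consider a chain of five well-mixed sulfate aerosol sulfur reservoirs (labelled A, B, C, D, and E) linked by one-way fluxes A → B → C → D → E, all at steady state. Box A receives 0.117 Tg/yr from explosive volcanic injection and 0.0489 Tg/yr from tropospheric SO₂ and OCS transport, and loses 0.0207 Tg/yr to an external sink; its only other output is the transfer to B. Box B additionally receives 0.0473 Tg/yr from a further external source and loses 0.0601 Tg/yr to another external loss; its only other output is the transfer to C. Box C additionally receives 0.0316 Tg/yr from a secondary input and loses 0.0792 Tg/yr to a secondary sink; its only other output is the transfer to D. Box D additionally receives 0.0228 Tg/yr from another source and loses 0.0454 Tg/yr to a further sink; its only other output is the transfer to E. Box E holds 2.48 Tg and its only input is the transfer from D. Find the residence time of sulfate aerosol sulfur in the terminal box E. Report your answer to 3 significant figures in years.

Box A: F(A→B) = (0.117 + 0.0489) − 0.0207 = 0.14520 Tg/yr.
Box B: F(B→C) = (0.14520 + 0.0473) − 0.0601 = 0.13240 Tg/yr.
Box C: F(C→D) = (0.13240 + 0.0316) − 0.0792 = 0.084800 Tg/yr.
Box D: F(D→E) = (0.084800 + 0.0228) − 0.0454 = 0.062200 Tg/yr.
Box E throughput = its input = 0.062200 Tg/yr; τ = 2.48 / 0.062200 = 39.87 yr.

39.9 yr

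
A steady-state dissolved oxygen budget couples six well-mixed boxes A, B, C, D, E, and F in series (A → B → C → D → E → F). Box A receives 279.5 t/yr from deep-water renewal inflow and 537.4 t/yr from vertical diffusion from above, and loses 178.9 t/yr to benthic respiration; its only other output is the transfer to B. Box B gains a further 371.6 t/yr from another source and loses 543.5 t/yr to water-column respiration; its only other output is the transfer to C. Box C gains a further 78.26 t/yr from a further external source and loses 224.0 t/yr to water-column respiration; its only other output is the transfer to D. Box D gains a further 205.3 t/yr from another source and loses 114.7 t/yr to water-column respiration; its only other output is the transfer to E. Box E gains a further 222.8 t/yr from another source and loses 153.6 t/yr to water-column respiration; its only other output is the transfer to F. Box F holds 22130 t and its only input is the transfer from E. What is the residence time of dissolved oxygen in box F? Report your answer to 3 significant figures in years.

46.1 yr

Box A: F(A→B) = (279.5 + 537.4) − 178.9 = 638.00 t/yr.
Box B: F(B→C) = (638.00 + 371.6) − 543.5 = 466.10 t/yr.
Box C: F(C→D) = (466.10 + 78.26) − 224.0 = 320.36 t/yr.
Box D: F(D→E) = (320.36 + 205.3) − 114.7 = 410.96 t/yr.
Box E: F(E→F) = (410.96 + 222.8) − 153.6 = 480.16 t/yr.
Box F throughput = its input = 480.16 t/yr; τ = 22130 / 480.16 = 46.09 yr.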